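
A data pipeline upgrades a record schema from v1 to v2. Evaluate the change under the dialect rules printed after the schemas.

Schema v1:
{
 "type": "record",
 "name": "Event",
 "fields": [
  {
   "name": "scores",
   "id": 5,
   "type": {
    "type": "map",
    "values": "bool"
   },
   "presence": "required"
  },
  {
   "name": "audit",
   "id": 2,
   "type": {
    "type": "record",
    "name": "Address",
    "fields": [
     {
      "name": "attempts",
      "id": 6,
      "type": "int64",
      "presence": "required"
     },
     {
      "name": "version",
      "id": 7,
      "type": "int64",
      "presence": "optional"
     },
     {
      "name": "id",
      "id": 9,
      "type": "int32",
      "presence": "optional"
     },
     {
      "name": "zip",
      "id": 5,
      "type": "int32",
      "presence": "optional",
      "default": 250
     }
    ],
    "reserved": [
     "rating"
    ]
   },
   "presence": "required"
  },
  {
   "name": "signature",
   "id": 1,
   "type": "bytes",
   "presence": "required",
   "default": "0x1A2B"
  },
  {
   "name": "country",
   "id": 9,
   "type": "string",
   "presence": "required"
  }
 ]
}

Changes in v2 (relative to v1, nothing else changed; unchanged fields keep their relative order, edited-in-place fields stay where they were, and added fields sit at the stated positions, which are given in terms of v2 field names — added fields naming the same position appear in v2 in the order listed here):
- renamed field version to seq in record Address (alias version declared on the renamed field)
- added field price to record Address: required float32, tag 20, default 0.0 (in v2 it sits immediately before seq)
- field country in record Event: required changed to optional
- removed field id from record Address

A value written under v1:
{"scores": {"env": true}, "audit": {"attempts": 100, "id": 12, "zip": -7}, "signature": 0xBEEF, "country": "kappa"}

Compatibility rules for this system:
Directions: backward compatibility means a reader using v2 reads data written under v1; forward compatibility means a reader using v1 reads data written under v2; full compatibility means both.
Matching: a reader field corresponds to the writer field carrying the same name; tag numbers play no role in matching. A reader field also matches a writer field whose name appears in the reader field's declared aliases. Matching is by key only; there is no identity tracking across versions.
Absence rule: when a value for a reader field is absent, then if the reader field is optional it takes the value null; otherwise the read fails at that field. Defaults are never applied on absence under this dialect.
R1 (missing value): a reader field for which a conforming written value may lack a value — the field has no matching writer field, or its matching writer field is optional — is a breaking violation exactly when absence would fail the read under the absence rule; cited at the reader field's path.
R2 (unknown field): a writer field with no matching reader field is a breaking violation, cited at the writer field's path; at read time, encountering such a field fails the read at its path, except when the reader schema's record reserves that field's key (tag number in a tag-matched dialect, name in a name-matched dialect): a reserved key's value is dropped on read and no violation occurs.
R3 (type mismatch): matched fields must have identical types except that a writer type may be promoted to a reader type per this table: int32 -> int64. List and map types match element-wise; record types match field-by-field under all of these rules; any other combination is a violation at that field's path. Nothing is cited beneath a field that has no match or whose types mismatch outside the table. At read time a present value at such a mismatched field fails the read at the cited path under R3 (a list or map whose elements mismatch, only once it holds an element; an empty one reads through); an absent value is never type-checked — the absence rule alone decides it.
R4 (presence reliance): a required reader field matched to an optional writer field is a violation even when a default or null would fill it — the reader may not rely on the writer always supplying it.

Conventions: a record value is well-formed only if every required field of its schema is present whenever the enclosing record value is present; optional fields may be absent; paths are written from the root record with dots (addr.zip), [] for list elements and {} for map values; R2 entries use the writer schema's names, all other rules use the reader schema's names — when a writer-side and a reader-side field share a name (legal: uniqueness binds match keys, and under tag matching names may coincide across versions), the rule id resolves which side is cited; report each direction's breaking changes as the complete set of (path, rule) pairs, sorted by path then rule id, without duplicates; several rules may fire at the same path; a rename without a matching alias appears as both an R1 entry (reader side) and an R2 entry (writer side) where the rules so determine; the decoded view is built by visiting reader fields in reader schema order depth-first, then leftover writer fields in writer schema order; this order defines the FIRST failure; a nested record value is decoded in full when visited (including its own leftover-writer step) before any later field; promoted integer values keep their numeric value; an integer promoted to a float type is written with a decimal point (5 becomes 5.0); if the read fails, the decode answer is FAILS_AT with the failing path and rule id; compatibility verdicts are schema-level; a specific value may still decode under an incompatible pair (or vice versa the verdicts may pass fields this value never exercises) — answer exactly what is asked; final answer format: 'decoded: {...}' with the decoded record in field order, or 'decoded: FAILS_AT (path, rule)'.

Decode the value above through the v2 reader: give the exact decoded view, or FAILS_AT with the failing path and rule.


arrows below run writer -> reader for Event
decode walk for Event under reader schema v2:
  scores := {"env": true}
  audit.attempts := 100
  read fails at audit.price under R1 (no fill)
  => FAILS_AT (audit.price, R1)
ruling out the remaining Event differences:
  renamed field version to seq in record Address (alias version declared on the renamed field) -> changes Event's schema-level verdicts only — the decode of this value is the same
  field country in record Event: required changed to optional -> changes Event's schema-level verdicts only — the decode of this value is the same
  removed field id from record Address -> changes Event's schema-level verdicts only — the decode of this value is the same

decoded: FAILS_AT (audit.price, R1)


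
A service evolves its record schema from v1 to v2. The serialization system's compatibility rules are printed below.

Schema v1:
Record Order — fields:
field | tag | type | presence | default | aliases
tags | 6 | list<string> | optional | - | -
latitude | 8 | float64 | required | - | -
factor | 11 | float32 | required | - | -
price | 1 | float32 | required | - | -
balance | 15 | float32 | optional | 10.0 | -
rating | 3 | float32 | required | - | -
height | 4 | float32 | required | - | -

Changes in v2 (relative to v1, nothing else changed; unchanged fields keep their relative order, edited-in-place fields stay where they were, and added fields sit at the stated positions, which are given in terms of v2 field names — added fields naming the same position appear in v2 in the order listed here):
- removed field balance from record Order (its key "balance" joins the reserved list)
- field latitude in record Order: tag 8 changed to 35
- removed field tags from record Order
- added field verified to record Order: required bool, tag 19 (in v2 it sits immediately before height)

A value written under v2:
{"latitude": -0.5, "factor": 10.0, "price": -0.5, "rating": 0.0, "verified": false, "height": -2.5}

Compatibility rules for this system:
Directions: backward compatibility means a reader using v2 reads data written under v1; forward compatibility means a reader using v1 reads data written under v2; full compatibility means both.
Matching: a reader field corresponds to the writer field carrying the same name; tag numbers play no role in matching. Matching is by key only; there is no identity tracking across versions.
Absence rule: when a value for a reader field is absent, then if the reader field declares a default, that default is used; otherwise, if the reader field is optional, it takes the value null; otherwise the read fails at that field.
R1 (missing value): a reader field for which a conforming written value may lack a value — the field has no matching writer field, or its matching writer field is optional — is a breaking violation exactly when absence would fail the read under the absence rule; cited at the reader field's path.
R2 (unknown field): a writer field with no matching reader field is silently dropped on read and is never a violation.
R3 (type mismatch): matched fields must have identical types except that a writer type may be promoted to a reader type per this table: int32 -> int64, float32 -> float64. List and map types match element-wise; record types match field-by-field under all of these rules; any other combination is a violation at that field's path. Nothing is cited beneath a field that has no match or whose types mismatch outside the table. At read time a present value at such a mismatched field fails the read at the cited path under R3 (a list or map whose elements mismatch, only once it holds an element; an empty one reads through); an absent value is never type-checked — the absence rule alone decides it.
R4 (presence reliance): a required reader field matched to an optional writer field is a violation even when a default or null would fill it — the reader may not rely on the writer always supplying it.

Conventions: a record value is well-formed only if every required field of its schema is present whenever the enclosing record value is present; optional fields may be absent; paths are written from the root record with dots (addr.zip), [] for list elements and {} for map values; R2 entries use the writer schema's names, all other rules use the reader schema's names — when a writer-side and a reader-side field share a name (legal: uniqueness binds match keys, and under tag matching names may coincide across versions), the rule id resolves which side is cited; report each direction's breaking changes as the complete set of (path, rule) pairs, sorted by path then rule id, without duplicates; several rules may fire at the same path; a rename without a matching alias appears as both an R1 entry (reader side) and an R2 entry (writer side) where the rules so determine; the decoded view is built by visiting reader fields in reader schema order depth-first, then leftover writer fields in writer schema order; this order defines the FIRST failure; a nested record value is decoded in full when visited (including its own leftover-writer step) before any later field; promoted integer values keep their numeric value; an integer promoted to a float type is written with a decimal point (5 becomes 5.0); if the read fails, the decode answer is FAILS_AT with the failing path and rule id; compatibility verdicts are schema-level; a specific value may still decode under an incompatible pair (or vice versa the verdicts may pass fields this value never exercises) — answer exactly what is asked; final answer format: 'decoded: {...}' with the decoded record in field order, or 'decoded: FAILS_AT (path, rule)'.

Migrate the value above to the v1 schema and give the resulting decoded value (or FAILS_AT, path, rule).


the writer's type comes first in each Order pair
decode (reader v1):
  tags := null (not supplied -> null)
  latitude := -0.5
  factor := 10.0
  price := -0.5
  balance := 10.0 (no value, default fills)
  rating := 0.0
  height := -2.5
  writer verified: unmatched, discarded
  => decoded: {"tags": null, "latitude": -0.5, "factor": 10.0, "price": -0.5, "balance": 10.0, "rating": 0.0, "height": -2.5}
diffs on Order not affecting the asked answer:
  removed field balance from record Order (its key "balance" joins the reserved list) -> triggers nothing under the printed rules; the Order answer is the same either way
  field latitude in record Order: tag 8 changed to 35 -> triggers nothing under the printed rules; the Order answer is the same either way
  removed field tags from record Order -> triggers nothing under the printed rules; the Order answer is the same either way
  added field verified to record Order: required bool, tag 19 (in v2 it sits immediately before height) -> matters for Order compatibility verdicts, not for this value's decode

decoded: {"tags": null, "latitude": -0.5, "factor": 10.0, "price": -0.5, "balance": 10.0, "rating": 0.0, "height": -2.5}


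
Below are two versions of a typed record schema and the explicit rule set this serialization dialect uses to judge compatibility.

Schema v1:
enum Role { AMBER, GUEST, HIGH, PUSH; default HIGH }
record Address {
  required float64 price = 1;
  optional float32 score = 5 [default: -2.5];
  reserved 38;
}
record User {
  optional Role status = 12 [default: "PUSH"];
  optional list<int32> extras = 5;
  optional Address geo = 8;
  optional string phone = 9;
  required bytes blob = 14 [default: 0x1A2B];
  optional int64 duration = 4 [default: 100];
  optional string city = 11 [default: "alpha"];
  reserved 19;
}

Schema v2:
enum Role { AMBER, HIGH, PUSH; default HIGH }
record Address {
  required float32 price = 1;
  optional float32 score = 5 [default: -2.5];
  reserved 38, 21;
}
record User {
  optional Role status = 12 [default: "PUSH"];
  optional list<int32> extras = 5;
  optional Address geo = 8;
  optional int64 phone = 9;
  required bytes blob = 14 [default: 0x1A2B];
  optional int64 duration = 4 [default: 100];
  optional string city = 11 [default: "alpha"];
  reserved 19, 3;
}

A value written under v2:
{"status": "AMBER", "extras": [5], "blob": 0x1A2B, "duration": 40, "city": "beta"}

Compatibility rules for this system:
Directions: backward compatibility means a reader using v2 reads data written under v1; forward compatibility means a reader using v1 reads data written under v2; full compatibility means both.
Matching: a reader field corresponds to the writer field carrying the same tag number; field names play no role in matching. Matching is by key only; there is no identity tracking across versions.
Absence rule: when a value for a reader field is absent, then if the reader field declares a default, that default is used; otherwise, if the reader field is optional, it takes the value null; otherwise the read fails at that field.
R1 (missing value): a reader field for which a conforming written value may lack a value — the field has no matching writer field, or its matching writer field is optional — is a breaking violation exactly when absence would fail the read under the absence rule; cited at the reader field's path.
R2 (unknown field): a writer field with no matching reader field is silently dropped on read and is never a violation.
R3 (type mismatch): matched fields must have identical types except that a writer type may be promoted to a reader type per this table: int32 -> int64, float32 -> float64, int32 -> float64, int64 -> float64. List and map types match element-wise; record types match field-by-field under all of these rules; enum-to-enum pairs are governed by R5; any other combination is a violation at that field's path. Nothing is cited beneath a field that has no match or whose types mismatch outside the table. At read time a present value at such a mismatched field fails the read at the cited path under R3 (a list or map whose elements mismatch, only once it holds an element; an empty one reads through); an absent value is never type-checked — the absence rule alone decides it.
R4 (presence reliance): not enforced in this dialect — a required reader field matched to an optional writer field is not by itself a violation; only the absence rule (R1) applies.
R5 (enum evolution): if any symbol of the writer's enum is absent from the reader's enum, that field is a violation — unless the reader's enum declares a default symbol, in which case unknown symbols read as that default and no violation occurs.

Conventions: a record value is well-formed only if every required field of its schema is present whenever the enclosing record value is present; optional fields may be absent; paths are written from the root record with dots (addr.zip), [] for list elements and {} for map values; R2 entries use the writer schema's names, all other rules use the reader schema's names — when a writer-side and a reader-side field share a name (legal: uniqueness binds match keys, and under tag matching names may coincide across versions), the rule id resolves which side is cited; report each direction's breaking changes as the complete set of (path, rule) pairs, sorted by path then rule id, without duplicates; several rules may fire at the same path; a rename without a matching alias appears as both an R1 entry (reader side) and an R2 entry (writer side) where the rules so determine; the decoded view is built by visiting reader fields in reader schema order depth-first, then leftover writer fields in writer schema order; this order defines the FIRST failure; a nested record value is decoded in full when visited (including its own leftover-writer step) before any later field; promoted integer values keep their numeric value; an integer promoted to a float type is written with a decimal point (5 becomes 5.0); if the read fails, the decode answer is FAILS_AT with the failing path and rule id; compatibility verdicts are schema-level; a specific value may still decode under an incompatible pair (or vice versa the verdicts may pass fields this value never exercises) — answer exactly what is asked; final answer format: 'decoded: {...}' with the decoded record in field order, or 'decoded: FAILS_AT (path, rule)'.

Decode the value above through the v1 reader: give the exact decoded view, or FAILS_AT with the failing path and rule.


arrows below run writer -> reader for User
decode walk for User under reader schema v1:
  status := "AMBER"
  extras := [5]
  geo := null (absent, optional -> null)
  phone := null (absent, optional -> null)
  blob := 0x1A2B
  duration := 40
  city := "beta"
  => decoded: {"status": "AMBER", "extras": [5], "geo": null, "phone": null, "blob": 0x1A2B, "duration": 40, "city": "beta"}
diffs on User not affecting the asked answer:
  field price in record Address: type float64 changed to float32 -> changes User's schema-level verdicts only — the decode of this value is the same
  enum Role (field status in record User): symbol GUEST removed -> inert under this dialect — no rule fires on User and the result does not move
  field phone in record User: type string changed to int64 -> changes User's schema-level verdicts only — the decode of this value is the same

decoded: {"status": "AMBER", "extras": [5], "geo": null, "phone": null, "blob": 0x1A2B, "duration": 40, "city": "beta"}


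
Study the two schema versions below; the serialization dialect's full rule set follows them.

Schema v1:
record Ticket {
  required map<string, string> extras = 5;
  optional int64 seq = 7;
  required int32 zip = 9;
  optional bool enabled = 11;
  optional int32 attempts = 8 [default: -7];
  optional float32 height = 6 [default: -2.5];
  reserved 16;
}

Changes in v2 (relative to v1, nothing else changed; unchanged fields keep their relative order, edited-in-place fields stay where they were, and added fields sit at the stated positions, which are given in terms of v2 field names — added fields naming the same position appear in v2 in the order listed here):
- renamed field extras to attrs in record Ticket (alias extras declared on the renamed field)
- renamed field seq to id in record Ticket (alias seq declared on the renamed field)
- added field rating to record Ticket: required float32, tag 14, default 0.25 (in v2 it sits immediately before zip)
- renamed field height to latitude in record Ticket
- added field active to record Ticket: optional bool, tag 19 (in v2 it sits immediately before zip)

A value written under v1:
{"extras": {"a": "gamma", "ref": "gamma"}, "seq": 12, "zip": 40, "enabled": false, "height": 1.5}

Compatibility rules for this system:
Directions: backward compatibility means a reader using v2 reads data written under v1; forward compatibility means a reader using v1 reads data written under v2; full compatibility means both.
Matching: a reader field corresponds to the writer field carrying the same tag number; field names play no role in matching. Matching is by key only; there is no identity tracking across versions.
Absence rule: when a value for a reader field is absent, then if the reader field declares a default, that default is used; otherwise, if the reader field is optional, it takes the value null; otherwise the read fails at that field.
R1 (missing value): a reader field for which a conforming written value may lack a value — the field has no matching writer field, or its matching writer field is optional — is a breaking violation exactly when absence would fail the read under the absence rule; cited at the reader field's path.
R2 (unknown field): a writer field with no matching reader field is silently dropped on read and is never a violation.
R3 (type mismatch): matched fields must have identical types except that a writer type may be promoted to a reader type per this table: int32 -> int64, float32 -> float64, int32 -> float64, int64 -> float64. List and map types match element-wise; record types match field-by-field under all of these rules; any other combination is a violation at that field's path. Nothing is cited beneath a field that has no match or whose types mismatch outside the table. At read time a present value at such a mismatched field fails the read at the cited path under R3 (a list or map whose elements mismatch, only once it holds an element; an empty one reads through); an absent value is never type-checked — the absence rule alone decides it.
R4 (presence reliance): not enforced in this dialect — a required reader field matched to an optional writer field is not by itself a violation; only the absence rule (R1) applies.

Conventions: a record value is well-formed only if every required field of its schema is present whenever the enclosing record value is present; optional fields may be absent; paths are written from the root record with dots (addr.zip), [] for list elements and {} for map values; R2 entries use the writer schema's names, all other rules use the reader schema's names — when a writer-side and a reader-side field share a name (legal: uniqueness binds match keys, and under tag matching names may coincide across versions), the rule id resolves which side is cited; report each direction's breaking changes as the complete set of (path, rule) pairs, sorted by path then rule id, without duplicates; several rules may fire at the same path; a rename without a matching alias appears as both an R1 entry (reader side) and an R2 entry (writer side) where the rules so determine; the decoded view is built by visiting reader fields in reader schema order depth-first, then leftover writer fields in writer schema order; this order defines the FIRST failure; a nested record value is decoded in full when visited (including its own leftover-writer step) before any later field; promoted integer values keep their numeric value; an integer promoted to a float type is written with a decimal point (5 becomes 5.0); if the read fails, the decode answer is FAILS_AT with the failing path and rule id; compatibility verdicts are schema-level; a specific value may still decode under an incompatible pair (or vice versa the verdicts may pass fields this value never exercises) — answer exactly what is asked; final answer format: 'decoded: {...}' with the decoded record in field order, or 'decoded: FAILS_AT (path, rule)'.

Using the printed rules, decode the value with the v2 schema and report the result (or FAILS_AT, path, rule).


decoded: {"attrs": {"a": "gamma", "ref": "gamma"}, "id": 12, "rating": 0.25, "active": null, "zip": 40, "enabled": false, "attempts": -7, "latitude": 1.5}

each type pair in Ticket: writer, then reader
decoding the Ticket value with the v2 reader:
  attrs := {"a": "gamma", "ref": "gamma"} (from writer extras)
  id := 12 (from writer seq)
  rating := 0.25 (no value, default fills)
  active := null (not supplied -> null)
  zip := 40
  enabled := false
  attempts := -7 (no value, default fills)
  latitude := 1.5 (from writer height)
  => decoded: {"attrs": {"a": "gamma", "ref": "gamma"}, "id": 12, "rating": 0.25, "active": null, "zip": 40, "enabled": false, "attempts": -7, "latitude": 1.5}


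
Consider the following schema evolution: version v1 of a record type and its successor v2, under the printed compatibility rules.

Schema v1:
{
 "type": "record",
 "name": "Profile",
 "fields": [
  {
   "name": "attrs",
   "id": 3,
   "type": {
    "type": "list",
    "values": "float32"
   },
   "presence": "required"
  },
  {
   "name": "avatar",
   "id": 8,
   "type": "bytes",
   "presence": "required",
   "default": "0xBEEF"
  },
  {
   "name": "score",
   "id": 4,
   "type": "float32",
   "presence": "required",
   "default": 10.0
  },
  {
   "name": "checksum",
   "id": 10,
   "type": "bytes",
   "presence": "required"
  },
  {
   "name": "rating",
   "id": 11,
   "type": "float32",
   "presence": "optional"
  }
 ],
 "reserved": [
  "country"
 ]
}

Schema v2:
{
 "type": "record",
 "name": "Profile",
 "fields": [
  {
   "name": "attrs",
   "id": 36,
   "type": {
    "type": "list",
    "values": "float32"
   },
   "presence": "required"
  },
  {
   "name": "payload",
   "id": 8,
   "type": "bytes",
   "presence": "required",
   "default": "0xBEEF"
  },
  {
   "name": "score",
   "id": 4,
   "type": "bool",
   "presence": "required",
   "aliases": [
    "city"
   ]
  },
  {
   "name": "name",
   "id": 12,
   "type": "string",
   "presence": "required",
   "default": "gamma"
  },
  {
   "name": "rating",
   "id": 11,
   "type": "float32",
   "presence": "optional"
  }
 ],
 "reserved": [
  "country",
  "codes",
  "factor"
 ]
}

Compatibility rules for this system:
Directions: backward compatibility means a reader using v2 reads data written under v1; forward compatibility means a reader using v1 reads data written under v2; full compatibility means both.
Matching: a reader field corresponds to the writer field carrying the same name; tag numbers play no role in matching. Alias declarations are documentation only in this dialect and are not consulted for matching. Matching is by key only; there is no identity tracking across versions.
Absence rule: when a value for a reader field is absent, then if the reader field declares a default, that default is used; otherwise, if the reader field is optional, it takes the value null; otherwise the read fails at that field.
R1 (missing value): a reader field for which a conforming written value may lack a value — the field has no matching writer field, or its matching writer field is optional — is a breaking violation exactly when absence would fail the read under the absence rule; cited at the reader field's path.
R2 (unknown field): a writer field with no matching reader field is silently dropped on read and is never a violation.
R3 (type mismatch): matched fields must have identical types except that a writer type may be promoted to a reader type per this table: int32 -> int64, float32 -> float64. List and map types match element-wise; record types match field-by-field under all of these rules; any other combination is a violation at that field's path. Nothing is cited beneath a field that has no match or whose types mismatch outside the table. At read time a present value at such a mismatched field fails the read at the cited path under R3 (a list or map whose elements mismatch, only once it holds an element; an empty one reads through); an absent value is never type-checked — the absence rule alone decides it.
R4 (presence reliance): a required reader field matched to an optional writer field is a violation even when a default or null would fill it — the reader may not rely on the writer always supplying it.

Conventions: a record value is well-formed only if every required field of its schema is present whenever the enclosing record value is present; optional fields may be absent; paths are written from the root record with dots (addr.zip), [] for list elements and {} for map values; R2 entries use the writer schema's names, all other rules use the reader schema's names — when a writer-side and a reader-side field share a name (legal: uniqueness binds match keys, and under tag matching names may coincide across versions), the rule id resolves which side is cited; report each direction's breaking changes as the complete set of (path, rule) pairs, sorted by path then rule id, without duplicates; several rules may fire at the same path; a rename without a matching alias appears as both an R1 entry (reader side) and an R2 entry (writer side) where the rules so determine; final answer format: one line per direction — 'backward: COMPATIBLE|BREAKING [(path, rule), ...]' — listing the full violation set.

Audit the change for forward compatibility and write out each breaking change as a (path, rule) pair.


forward: BREAKING [(checksum, R1), (score, R3)]

each type pair in Profile: writer, then reader
checking forward for Profile: reader v1 against writer v2:
  attrs: list<float32> -> list<float32>, writer required; from attrs
  no writer field matches reader avatar
  score: bool -> float32, writer required; from score
  no writer field matches reader checksum
  rating: float32 -> float32, writer optional; from rating
  writer payload: unknown to reader
  writer name: unknown to reader
  rule R1 violated at checksum
  rule R3 violated at score
  => 2 violation(s): forward is BREAKING for Profile
ruling out the remaining Profile differences:
  field attrs in record Profile: tag 3 changed to 36 -> fires no rule on Profile, leaving the asked answer as it is
  renamed field avatar to payload in record Profile -> fires no rule on Profile, leaving the asked answer as it is
  added field name to record Profile: required string, tag 12, default "gamma" (in v2 it sits immediately before rating) -> fires no rule on Profile, leaving the asked answer as it is


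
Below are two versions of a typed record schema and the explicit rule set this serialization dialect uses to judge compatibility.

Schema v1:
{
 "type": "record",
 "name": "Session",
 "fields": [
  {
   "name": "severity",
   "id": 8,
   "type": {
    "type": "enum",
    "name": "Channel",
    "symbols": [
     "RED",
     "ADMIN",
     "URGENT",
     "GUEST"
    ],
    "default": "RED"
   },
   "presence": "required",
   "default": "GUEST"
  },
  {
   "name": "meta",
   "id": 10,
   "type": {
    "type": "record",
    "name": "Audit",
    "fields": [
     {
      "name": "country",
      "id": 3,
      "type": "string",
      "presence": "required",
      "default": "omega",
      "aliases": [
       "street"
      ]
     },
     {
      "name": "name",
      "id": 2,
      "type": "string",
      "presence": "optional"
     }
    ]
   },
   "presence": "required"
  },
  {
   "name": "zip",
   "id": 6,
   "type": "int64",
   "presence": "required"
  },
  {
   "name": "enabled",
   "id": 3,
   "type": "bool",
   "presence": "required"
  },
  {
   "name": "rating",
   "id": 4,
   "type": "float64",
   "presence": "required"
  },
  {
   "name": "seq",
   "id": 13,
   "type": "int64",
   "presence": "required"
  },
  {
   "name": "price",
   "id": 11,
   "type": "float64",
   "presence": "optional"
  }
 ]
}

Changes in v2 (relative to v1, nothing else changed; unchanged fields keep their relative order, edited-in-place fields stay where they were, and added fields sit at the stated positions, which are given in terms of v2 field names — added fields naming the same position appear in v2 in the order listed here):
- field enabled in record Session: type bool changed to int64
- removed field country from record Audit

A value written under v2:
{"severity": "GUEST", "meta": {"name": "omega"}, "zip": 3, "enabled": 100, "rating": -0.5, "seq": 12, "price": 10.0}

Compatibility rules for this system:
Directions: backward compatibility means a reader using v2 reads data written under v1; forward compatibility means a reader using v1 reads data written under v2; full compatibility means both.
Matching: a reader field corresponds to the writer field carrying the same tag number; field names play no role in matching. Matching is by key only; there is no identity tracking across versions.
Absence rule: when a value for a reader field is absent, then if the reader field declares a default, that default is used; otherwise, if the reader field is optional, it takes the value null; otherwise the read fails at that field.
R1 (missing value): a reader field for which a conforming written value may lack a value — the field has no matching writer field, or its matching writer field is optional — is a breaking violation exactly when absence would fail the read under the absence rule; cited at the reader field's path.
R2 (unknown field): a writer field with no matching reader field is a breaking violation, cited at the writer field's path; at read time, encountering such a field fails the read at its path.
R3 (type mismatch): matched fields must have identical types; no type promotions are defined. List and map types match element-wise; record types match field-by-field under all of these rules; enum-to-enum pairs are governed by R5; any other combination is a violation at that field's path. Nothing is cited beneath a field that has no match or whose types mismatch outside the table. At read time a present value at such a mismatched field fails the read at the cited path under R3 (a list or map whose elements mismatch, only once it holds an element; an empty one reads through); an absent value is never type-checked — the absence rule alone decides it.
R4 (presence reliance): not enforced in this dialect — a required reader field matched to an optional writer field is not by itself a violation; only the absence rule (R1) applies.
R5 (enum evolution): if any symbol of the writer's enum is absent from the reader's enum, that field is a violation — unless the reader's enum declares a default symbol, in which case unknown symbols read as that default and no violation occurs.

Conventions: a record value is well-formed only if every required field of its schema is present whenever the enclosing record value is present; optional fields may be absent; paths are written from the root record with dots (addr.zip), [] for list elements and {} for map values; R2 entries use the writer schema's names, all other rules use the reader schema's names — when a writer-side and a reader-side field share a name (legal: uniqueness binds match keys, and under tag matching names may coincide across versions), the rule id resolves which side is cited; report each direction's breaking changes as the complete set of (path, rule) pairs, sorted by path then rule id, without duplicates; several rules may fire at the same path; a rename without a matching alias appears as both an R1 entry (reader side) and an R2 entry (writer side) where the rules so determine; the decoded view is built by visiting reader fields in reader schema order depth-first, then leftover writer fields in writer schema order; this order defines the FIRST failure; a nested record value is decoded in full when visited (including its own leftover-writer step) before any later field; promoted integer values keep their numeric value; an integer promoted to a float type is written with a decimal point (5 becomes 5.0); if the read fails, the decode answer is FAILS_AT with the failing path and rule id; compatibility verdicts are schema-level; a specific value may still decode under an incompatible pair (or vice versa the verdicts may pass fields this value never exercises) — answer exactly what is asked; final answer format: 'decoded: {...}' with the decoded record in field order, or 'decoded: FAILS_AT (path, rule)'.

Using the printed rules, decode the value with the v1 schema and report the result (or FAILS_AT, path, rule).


the writer's type comes first in each Session pair
migrating the Session value to v1:
  severity := "GUEST"
  meta.country := "omega" (missing; default applied)
  meta.name := "omega"
  zip := 3
  read fails at enabled under R3
  => FAILS_AT (enabled, R3)
remaining Session differences; none change what is asked:
  removed field country from record Audit -> matters for Session compatibility verdicts, not for this value's decode

decoded: FAILS_AT (enabled, R3)


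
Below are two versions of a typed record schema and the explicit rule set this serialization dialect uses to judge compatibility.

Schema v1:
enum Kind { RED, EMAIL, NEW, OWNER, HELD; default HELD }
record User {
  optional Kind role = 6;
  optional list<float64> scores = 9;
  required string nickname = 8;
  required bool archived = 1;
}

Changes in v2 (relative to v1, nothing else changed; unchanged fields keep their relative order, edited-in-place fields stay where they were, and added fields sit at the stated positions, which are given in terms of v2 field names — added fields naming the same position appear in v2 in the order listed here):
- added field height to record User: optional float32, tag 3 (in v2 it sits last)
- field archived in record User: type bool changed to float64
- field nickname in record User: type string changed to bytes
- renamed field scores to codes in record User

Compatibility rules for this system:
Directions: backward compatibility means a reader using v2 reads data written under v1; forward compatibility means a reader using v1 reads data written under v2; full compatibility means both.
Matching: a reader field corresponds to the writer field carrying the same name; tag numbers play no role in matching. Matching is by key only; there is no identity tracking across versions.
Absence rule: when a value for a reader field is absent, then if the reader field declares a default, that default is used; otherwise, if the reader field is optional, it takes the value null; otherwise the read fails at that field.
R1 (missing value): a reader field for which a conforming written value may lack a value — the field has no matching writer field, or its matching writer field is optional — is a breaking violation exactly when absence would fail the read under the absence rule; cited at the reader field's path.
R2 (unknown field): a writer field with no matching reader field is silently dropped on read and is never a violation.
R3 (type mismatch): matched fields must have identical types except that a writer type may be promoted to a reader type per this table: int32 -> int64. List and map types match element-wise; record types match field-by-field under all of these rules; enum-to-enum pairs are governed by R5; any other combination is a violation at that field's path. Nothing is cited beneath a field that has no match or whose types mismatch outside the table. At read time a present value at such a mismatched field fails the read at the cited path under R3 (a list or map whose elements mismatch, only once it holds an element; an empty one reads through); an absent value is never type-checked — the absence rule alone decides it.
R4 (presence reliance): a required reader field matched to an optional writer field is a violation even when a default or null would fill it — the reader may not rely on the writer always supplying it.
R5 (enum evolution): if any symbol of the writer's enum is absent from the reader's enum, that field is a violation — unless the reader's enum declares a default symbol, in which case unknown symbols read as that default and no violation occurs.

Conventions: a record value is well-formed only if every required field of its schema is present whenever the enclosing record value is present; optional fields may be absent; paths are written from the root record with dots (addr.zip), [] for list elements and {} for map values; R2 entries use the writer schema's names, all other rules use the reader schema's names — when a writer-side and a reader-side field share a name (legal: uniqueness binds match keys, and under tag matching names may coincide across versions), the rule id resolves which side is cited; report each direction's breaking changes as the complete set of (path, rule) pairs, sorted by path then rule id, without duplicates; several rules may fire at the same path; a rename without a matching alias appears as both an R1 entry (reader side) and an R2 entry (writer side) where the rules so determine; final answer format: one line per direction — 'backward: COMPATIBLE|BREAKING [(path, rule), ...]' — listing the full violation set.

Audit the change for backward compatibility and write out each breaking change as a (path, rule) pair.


the writer's type comes first in each User pair
checking backward for User: reader v2 against writer v1:
  role <- role (Kind -> Kind, writer optional)
  no writer field matches reader codes
  nickname <- nickname (string -> bytes, writer required)
  archived <- archived (bool -> float64, writer required)
  no writer field matches reader height
  scores (writer side), unknown to reader
  R3 fires at archived
  R3 fires at nickname
  => backward: BREAKING (2)
ruling out the remaining User differences:
  added field height to record User: optional float32, tag 3 (in v2 it sits last) -> triggers nothing under User's printed rules — same verdict
  renamed field scores to codes in record User -> triggers nothing under User's printed rules — same verdict

backward: BREAKING [(archived, R3), (nickname, R3)]
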